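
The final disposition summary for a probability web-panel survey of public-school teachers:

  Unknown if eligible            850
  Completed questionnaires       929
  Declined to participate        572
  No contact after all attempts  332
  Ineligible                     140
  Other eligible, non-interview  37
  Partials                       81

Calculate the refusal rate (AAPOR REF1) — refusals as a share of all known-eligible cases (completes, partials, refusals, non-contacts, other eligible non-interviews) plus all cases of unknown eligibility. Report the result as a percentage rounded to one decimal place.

20.4%

Numerator = 572
Denominator = 929 + 81 + 572 + 332 + 37 + 850 = 2801
REF1 = 572 / 2801 = 0.2042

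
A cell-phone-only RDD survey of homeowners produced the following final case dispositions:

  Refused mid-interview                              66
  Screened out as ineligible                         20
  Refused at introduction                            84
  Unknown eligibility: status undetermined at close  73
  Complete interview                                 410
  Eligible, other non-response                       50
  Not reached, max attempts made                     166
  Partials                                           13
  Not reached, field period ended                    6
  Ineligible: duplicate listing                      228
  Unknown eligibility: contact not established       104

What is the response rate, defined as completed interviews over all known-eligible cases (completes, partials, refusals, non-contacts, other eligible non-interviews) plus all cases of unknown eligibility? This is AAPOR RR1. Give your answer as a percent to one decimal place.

Refusal or break-off = 84 + 66 = 150
Non-contacts = 6 + 166 = 172
Unknown if eligible = 104 + 73 = 177
Out of scope = 20 + 228 = 248
Num → 410
Base → 410 + 13 + 150 + 172 + 50 + 177 = 972
RR1 = 410 / 972 = 0.4218

42.2%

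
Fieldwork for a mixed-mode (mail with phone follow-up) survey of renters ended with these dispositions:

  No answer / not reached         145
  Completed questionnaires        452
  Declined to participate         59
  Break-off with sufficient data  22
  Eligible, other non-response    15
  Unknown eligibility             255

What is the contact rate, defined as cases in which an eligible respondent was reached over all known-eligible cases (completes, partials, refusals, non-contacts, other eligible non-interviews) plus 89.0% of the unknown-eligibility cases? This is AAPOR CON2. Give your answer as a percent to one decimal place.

Numerator = 452 + 22 + 59 + 15 = 548
Known eligible = 452 + 22 + 59 + 145 + 15 = 693
Eligible share of unknowns = 0.8900 × 255 = 226.95
Base = 693 + 226.95 = 919.95
CON2 = 548 / 919.95 = 0.5957

59.6%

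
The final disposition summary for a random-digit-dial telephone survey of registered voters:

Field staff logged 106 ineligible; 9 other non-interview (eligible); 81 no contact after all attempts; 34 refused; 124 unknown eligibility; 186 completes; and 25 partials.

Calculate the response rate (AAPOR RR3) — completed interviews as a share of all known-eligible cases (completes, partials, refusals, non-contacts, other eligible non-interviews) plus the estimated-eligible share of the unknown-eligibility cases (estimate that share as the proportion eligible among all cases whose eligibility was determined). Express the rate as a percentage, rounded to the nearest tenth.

43.3%

Top = 186
Known eligible = 186 + 25 + 34 + 81 + 9 = 335
e = 335 / (335 + 106) = 335 / 441 = 0.7596
e × U = 0.7596 × 124 = 94.19
Denom = 335 + 94.19 = 429.19
RR3 = 186 / 429.19 = 0.4334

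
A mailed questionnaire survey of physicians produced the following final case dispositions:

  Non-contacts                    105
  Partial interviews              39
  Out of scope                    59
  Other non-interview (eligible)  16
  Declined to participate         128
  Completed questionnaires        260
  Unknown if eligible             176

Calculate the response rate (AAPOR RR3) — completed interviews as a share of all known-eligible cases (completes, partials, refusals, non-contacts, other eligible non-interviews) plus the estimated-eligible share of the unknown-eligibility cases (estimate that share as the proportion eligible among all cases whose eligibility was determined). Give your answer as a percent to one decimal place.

36.8%

Numerator = 260
Eligible (known) = 260 + 39 + 128 + 105 + 16 = 548
e = 548 / (548 + 59) = 548 / 607 = 0.9028
Eligible share of unknowns = 0.9028 × 176 = 158.89
Base = 548 + 158.89 = 706.89
RR3 = 260 / 706.89 = 0.3678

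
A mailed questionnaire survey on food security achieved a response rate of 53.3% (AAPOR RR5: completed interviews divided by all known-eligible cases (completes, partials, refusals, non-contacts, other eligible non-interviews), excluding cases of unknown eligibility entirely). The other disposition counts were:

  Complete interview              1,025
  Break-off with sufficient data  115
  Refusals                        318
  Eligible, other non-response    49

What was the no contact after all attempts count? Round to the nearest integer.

416

RR5 = 1025 / D = 0.533
D = 1025 / 0.533 = 1923.1
Other denominator terms total 1507
no contact after all attempts = 1923.1 − 1507 ≈ 416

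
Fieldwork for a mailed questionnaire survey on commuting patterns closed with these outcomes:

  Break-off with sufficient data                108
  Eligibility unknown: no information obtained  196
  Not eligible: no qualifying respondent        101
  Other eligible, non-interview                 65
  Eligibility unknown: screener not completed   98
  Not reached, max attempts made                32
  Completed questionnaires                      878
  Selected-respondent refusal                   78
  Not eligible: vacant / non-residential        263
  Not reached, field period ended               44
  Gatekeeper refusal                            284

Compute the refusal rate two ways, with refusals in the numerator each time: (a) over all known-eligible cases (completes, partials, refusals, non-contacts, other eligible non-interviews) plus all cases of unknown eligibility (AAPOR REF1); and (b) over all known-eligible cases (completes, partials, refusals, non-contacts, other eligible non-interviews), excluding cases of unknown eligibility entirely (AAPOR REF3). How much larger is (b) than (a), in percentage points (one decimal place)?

4.0

Refusals = 284 + 78 = 362
Non-contacts = 44 + 32 = 76
Undetermined eligibility = 98 + 196 = 294
Out of scope = 101 + 263 = 364
Numerator → 362
Base → 878 + 108 + 362 + 76 + 65 + 294 = 1783
REF1 = 362 / 1783 = 0.2030
Base → 878 + 108 + 362 + 76 + 65 = 1489
REF3 = 362 / 1489 = 0.2431
Difference = 24.31 − 20.30 = 4.01 percentage points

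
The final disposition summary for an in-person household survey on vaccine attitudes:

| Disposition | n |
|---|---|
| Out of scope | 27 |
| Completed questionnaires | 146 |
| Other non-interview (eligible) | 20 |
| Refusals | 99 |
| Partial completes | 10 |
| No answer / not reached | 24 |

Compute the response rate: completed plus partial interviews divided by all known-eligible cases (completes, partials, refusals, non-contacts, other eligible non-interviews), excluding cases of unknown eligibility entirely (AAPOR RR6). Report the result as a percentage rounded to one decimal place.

Num: 146 + 10 = 156
Denominator: 146 + 10 + 99 + 24 + 20 = 299
RR6 = 156 / 299 = 0.5217

52.2%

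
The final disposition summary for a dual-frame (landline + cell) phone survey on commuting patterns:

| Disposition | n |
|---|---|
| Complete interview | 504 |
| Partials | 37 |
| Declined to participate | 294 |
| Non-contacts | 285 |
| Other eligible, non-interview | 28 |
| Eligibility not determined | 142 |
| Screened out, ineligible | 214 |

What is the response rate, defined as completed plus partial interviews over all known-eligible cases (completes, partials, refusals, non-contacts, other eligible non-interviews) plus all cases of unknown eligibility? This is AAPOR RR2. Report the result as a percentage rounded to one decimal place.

Numerator: 504 + 37 = 541
Denominator: 504 + 37 + 294 + 285 + 28 + 142 = 1290
RR2 = 541 / 1290 = 0.4194

41.9%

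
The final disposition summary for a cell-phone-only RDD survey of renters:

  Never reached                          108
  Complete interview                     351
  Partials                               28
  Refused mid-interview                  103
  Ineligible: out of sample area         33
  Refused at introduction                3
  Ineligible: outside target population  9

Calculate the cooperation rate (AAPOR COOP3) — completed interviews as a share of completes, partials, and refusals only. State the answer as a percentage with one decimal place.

Refusal or break-off = 3 + 103 = 106
Ineligible = 9 + 33 = 42
Num → 351
Base → 351 + 28 + 106 = 485
COOP3 = 351 / 485 = 0.7237

72.4%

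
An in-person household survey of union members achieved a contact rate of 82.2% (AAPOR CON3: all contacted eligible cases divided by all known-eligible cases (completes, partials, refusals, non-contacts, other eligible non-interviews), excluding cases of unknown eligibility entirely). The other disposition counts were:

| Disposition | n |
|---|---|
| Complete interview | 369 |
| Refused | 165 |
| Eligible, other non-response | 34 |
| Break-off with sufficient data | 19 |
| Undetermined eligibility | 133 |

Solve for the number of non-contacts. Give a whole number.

127

Numerator = 369 + 19 + 165 + 34 = 587
CON3 = 587 / D = 0.822
D = 587 / 0.822 = 714.1
Rest of base = 587
non-contacts = 714.1 − 587 ≈ 127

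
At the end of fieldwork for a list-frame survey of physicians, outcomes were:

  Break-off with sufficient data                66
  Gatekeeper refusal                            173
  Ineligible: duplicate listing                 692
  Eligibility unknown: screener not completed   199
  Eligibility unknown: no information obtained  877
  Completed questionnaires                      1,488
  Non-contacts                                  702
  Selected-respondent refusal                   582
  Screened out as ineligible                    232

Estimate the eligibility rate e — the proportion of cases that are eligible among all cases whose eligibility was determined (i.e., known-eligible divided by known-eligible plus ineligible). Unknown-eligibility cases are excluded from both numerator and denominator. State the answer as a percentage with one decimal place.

76.5%

Refused = 173 + 582 = 755
Unknown eligibility = 199 + 877 = 1076
Not eligible = 232 + 692 = 924
Determined eligible → 1488 + 66 + 755 + 702 = 3011
e = 3011 / (3011 + 924) = 3011 / 3935 = 0.7652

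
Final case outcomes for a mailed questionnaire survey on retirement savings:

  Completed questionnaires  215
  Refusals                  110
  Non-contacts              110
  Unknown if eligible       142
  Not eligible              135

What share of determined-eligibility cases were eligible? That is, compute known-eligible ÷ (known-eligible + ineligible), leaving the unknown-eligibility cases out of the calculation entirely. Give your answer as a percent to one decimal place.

Known eligible: 215 + 110 + 110 = 435
e = 435 / (435 + 135) = 435 / 570 = 0.7632

76.3%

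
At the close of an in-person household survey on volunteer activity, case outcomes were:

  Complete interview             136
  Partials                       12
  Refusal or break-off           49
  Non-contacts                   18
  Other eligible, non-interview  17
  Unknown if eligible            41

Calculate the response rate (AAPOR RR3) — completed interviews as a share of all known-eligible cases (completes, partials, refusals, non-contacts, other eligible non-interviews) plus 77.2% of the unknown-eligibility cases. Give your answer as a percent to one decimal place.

51.6%

Num → 136
Known eligible → 136 + 12 + 49 + 18 + 17 = 232
e × U → 0.7720 × 41 = 31.65
Base → 232 + 31.65 = 263.65
RR3 = 136 / 263.65 = 0.5158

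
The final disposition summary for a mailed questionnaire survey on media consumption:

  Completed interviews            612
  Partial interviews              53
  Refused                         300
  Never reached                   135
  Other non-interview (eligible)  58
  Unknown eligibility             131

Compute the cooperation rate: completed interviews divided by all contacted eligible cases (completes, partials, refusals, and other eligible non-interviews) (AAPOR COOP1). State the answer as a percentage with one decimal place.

59.8%

Num → 612
Denom → 612 + 53 + 300 + 58 = 1023
COOP1 = 612 / 1023 = 0.5982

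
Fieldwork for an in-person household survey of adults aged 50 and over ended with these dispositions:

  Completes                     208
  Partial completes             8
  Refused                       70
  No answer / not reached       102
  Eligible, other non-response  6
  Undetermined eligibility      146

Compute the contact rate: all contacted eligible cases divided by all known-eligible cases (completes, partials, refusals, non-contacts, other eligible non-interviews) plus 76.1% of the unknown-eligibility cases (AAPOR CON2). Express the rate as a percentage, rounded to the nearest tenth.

57.8%

Numerator: 208 + 8 + 70 + 6 = 292
Determined eligible: 208 + 8 + 70 + 102 + 6 = 394
Estimated eligible among unknowns: 0.7610 × 146 = 111.11
Base: 394 + 111.11 = 505.11
CON2 = 292 / 505.11 = 0.5781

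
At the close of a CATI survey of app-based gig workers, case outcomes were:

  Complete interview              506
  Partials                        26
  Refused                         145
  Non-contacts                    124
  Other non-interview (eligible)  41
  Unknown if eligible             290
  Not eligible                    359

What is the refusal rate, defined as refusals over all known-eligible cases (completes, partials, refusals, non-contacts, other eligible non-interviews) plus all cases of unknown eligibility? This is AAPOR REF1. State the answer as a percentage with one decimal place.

12.8%

Numerator → 145
Base → 506 + 26 + 145 + 124 + 41 + 290 = 1132
REF1 = 145 / 1132 = 0.1281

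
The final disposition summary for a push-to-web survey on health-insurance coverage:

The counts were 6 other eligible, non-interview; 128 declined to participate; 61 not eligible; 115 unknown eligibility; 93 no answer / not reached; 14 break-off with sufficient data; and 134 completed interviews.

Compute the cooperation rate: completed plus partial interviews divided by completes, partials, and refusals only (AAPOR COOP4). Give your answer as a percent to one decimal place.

Num = 134 + 14 = 148
Denominator = 134 + 14 + 128 = 276
COOP4 = 148 / 276 = 0.5362

53.6%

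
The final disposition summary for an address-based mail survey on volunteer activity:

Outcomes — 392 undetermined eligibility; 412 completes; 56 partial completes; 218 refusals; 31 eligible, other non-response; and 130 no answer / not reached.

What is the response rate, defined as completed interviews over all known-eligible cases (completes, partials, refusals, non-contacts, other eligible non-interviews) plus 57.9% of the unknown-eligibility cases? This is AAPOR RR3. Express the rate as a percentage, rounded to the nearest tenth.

38.4%

Top: 412
Determined eligible: 412 + 56 + 218 + 130 + 31 = 847
Eligible share of unknowns: 0.5790 × 392 = 226.97
Denominator: 847 + 226.97 = 1073.97
RR3 = 412 / 1073.97 = 0.3836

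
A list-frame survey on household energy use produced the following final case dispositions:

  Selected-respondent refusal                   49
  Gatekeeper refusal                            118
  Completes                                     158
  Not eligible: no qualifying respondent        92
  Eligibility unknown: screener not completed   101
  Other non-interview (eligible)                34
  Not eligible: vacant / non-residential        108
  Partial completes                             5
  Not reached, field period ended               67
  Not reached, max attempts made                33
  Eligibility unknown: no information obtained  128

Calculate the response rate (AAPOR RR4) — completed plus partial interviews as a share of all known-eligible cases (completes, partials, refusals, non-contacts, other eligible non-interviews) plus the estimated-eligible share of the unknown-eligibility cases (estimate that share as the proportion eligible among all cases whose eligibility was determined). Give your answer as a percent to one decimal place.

26.1%

Refusals = 118 + 49 = 167
Non-contacts = 67 + 33 = 100
Undetermined eligibility = 101 + 128 = 229
Out of scope = 92 + 108 = 200
Num → 158 + 5 = 163
Known eligible → 158 + 5 + 167 + 100 + 34 = 464
e = 464 / (464 + 200) = 464 / 664 = 0.6988
e × U → 0.6988 × 229 = 160.03
Denom → 464 + 160.03 = 624.03
RR4 = 163 / 624.03 = 0.2612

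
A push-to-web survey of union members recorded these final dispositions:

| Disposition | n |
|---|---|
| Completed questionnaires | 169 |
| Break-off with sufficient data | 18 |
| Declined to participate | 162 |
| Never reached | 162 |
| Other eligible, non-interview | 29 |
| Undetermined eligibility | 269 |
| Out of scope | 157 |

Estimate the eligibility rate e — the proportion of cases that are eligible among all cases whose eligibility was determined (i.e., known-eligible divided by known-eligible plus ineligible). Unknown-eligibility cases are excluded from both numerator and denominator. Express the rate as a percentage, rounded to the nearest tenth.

Known eligible: 169 + 18 + 162 + 162 + 29 = 540
e = 540 / (540 + 157) = 540 / 697 = 0.7747

77.5%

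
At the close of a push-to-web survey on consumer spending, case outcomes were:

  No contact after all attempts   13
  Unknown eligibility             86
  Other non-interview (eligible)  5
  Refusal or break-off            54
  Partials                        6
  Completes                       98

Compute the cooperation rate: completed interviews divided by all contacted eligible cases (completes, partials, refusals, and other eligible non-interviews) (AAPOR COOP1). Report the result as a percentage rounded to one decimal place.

Top: 98
Denominator: 98 + 6 + 54 + 5 = 163
COOP1 = 98 / 163 = 0.6012

60.1%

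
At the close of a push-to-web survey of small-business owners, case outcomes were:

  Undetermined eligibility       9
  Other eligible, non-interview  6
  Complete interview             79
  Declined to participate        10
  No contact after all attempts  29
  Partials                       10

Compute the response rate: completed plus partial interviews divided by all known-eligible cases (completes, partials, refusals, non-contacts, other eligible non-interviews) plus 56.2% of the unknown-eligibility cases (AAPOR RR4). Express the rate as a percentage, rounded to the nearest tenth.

64.0%

Num → 79 + 10 = 89
Eligible (known) → 79 + 10 + 10 + 29 + 6 = 134
Estimated eligible among unknowns → 0.5620 × 9 = 5.06
Denominator → 134 + 5.06 = 139.06
RR4 = 89 / 139.06 = 0.6400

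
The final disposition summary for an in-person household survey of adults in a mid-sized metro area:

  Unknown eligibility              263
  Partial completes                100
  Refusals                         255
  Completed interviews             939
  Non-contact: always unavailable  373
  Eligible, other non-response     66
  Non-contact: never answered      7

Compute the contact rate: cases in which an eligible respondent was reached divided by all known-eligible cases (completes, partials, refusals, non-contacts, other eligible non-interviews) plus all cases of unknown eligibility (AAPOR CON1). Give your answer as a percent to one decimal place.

67.9%

Non-contacts = 7 + 373 = 380
Num = 939 + 100 + 255 + 66 = 1360
Base = 939 + 100 + 255 + 380 + 66 + 263 = 2003
CON1 = 1360 / 2003 = 0.6790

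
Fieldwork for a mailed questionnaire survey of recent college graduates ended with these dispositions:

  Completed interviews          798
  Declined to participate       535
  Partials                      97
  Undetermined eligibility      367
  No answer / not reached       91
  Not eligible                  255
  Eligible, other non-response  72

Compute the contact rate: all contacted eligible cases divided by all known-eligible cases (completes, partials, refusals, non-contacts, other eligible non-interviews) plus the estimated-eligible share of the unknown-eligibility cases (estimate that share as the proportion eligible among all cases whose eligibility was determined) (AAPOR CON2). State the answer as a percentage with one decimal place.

78.7%

Numerator: 798 + 97 + 535 + 72 = 1502
Determined eligible: 798 + 97 + 535 + 91 + 72 = 1593
e = 1593 / (1593 + 255) = 1593 / 1848 = 0.8620
Eligible share of unknowns: 0.8620 × 367 = 316.35
Denom: 1593 + 316.35 = 1909.35
CON2 = 1502 / 1909.35 = 0.7867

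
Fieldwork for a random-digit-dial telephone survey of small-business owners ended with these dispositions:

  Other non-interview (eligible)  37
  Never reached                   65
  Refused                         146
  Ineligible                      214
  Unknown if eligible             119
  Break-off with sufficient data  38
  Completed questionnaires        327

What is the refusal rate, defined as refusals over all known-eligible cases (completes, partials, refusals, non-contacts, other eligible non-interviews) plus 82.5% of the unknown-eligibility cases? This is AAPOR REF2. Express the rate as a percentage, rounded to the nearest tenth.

Num → 146
Known eligible → 327 + 38 + 146 + 65 + 37 = 613
e × U → 0.8250 × 119 = 98.17
Base → 613 + 98.17 = 711.17
REF2 = 146 / 711.17 = 0.2053

20.5%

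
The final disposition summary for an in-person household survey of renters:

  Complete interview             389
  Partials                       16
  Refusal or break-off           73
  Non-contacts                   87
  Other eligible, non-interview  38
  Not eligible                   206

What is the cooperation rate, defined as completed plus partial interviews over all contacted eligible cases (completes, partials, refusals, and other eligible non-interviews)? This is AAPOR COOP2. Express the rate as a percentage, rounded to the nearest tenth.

Top = 389 + 16 = 405
Denominator = 389 + 16 + 73 + 38 = 516
COOP2 = 405 / 516 = 0.7849

78.5%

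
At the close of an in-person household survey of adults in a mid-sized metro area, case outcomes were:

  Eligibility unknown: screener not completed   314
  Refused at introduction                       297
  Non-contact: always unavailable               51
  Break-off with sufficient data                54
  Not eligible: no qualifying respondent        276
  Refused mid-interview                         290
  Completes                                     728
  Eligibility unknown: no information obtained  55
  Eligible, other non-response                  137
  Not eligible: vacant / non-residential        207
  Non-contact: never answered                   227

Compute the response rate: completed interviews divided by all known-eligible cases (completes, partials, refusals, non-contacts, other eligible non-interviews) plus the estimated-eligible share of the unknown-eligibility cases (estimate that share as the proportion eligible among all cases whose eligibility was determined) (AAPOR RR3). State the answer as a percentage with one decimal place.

Refusals = 297 + 290 = 587
Never reached = 227 + 51 = 278
Undetermined eligibility = 314 + 55 = 369
Ineligible = 276 + 207 = 483
Numerator: 728
Known eligible: 728 + 54 + 587 + 278 + 137 = 1784
e = 1784 / (1784 + 483) = 1784 / 2267 = 0.7869
e × U: 0.7869 × 369 = 290.37
Base: 1784 + 290.37 = 2074.37
RR3 = 728 / 2074.37 = 0.3509

35.1%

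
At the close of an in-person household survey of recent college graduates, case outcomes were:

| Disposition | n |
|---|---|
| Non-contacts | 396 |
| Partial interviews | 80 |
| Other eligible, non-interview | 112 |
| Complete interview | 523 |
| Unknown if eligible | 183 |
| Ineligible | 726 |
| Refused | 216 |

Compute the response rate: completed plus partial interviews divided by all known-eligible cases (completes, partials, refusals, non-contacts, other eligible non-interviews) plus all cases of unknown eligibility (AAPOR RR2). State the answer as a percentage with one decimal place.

Num → 523 + 80 = 603
Denom → 523 + 80 + 216 + 396 + 112 + 183 = 1510
RR2 = 603 / 1510 = 0.3993

39.9%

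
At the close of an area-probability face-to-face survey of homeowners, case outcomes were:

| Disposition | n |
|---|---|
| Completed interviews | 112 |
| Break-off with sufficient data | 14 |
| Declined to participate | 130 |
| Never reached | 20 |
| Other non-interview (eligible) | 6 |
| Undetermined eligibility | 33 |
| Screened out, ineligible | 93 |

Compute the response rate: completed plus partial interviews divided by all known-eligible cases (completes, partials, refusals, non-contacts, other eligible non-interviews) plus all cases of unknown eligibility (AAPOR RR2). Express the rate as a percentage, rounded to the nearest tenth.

40.0%

Numerator: 112 + 14 = 126
Denominator: 112 + 14 + 130 + 20 + 6 + 33 = 315
RR2 = 126 / 315 = 0.4000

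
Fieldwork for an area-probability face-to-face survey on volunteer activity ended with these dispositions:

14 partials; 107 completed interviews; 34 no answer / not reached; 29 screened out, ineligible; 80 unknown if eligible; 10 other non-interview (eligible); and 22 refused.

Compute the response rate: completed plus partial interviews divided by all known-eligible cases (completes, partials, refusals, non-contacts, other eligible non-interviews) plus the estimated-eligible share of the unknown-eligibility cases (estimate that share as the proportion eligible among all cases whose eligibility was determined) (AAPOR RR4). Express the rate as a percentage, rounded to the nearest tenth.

47.2%

Num = 107 + 14 = 121
Eligible (known) = 107 + 14 + 22 + 34 + 10 = 187
e = 187 / (187 + 29) = 187 / 216 = 0.8657
e × U = 0.8657 × 80 = 69.26
Base = 187 + 69.26 = 256.26
RR4 = 121 / 256.26 = 0.4722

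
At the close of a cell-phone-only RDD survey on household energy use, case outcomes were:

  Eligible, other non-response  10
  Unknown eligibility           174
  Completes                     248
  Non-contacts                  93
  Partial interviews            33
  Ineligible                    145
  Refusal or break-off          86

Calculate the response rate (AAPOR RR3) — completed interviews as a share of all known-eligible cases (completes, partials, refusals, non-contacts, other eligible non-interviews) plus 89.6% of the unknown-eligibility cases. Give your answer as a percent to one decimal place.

Numerator = 248
Eligible (known) = 248 + 33 + 86 + 93 + 10 = 470
Eligible share of unknowns = 0.8960 × 174 = 155.90
Denom = 470 + 155.90 = 625.90
RR3 = 248 / 625.90 = 0.3962

39.6%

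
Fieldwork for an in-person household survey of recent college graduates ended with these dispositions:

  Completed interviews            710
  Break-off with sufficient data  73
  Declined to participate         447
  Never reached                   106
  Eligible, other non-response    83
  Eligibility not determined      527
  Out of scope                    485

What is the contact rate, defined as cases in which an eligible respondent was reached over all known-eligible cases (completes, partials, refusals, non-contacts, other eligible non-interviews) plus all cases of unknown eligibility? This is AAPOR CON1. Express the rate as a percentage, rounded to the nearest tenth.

Numerator: 710 + 73 + 447 + 83 = 1313
Base: 710 + 73 + 447 + 106 + 83 + 527 = 1946
CON1 = 1313 / 1946 = 0.6747

67.5%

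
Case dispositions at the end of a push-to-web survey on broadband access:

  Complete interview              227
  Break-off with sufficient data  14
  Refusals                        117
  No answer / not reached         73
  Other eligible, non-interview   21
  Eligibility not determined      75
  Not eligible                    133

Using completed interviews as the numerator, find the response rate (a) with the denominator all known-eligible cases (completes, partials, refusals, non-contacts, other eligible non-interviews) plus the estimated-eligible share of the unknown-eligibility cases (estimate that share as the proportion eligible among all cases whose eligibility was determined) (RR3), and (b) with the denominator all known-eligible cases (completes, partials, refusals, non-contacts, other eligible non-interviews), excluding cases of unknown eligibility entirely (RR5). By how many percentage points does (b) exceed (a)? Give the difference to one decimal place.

Numerator → 227
Known eligible → 227 + 14 + 117 + 73 + 21 = 452
e = 452 / (452 + 133) = 452 / 585 = 0.7726
Estimated eligible among unknowns → 0.7726 × 75 = 57.94
Denom → 452 + 57.94 = 509.94
RR3 = 227 / 509.94 = 0.4452
Denom → 227 + 14 + 117 + 73 + 21 = 452
RR5 = 227 / 452 = 0.5022
Difference = 50.22 − 44.52 = 5.70 percentage points

5.7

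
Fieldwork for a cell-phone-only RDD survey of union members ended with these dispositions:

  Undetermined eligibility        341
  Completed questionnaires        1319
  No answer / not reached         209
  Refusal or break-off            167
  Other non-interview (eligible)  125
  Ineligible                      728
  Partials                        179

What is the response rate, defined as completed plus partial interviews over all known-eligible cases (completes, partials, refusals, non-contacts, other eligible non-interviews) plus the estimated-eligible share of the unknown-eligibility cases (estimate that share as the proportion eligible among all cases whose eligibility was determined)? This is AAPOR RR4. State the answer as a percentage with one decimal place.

66.6%

Numerator → 1319 + 179 = 1498
Determined eligible → 1319 + 179 + 167 + 209 + 125 = 1999
e = 1999 / (1999 + 728) = 1999 / 2727 = 0.7330
Estimated eligible among unknowns → 0.7330 × 341 = 249.95
Denom → 1999 + 249.95 = 2248.95
RR4 = 1498 / 2248.95 = 0.6661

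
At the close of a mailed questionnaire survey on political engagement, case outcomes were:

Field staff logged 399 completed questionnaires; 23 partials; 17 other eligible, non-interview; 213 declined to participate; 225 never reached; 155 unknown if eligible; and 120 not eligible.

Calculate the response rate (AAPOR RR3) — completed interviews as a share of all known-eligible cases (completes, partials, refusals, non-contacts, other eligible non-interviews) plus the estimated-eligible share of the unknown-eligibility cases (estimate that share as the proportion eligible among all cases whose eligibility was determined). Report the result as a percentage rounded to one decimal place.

39.4%

Numerator → 399
Known eligible → 399 + 23 + 213 + 225 + 17 = 877
e = 877 / (877 + 120) = 877 / 997 = 0.8796
Estimated eligible among unknowns → 0.8796 × 155 = 136.34
Denominator → 877 + 136.34 = 1013.34
RR3 = 399 / 1013.34 = 0.3937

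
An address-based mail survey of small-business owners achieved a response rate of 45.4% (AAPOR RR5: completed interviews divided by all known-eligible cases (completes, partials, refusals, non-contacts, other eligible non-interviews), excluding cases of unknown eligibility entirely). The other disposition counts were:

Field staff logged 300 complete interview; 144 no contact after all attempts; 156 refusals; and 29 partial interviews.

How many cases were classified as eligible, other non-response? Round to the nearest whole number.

32

RR5 = 300 / D = 0.454
D = 300 / 0.454 = 660.8
Other denominator terms total 629
eligible, other non-response = 660.8 − 629 ≈ 32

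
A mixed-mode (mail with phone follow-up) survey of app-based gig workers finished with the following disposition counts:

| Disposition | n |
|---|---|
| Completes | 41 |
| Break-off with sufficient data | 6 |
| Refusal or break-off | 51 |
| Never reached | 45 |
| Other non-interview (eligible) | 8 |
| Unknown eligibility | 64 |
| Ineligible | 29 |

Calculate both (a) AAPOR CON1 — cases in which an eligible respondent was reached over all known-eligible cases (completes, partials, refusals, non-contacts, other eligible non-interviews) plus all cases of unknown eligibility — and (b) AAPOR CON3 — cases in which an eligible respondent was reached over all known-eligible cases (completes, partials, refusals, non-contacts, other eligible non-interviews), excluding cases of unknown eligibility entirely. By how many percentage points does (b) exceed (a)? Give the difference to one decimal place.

Num = 41 + 6 + 51 + 8 = 106
Base = 41 + 6 + 51 + 45 + 8 + 64 = 215
CON1 = 106 / 215 = 0.4930
Base = 41 + 6 + 51 + 45 + 8 = 151
CON3 = 106 / 151 = 0.7020
Difference = 70.20 − 49.30 = 20.90 percentage points

20.9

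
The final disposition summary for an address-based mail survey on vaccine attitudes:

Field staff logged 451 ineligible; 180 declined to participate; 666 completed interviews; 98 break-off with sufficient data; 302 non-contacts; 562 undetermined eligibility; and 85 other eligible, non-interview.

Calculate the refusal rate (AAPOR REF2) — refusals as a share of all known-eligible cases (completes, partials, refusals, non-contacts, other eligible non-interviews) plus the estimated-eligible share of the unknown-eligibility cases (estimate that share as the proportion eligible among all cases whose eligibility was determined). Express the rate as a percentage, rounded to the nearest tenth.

10.3%

Num = 180
Eligible (known) = 666 + 98 + 180 + 302 + 85 = 1331
e = 1331 / (1331 + 451) = 1331 / 1782 = 0.7469
Eligible share of unknowns = 0.7469 × 562 = 419.76
Denominator = 1331 + 419.76 = 1750.76
REF2 = 180 / 1750.76 = 0.1028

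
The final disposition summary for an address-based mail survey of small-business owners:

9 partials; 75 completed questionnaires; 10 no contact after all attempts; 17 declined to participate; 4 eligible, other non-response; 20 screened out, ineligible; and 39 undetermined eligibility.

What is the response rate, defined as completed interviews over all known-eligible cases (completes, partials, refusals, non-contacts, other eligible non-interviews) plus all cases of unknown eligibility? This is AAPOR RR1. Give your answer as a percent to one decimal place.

48.7%

Top = 75
Denominator = 75 + 9 + 17 + 10 + 4 + 39 = 154
RR1 = 75 / 154 = 0.4870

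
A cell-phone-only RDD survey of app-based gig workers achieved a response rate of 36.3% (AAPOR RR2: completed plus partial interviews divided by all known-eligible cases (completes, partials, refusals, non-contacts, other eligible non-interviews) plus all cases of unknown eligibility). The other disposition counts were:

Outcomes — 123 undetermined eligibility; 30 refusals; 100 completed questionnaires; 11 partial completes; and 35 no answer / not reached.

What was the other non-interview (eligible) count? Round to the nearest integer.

7

Numerator: 100 + 11 = 111
RR2 = 111 / D = 0.363
D = 111 / 0.363 = 305.8
Remaining denominator categories sum to 299
other non-interview (eligible) = 305.8 − 299 ≈ 7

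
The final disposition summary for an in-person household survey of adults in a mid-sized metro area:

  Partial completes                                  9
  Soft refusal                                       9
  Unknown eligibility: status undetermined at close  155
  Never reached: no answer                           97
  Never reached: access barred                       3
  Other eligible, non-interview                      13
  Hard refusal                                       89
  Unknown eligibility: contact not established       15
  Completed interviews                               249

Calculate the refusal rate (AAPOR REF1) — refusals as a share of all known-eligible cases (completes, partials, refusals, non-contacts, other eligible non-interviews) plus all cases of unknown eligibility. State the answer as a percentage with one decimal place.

Refusal or break-off = 89 + 9 = 98
No answer / not reached = 97 + 3 = 100
Undetermined eligibility = 15 + 155 = 170
Top = 98
Base = 249 + 9 + 98 + 100 + 13 + 170 = 639
REF1 = 98 / 639 = 0.1534

15.3%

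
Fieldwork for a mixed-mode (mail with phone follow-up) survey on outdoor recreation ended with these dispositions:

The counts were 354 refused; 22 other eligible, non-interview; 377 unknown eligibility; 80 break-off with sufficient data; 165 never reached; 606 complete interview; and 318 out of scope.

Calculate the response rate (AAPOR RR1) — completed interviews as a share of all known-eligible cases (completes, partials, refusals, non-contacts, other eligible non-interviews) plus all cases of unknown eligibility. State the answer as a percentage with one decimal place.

37.8%

Top = 606
Denominator = 606 + 80 + 354 + 165 + 22 + 377 = 1604
RR1 = 606 / 1604 = 0.3778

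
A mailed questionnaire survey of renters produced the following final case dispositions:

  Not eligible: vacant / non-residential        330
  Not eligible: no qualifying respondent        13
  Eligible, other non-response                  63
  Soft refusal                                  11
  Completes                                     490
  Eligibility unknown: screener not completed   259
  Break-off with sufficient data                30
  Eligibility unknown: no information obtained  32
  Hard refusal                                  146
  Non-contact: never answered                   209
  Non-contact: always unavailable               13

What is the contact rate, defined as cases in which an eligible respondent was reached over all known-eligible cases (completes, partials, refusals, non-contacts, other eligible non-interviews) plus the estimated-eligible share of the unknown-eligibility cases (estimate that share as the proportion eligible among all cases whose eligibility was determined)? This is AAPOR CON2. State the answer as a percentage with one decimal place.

62.9%

Refused = 146 + 11 = 157
No contact after all attempts = 209 + 13 = 222
Eligibility not determined = 259 + 32 = 291
Not eligible = 13 + 330 = 343
Top = 490 + 30 + 157 + 63 = 740
Determined eligible = 490 + 30 + 157 + 222 + 63 = 962
e = 962 / (962 + 343) = 962 / 1305 = 0.7372
Estimated eligible among unknowns = 0.7372 × 291 = 214.53
Denom = 962 + 214.53 = 1176.53
CON2 = 740 / 1176.53 = 0.6290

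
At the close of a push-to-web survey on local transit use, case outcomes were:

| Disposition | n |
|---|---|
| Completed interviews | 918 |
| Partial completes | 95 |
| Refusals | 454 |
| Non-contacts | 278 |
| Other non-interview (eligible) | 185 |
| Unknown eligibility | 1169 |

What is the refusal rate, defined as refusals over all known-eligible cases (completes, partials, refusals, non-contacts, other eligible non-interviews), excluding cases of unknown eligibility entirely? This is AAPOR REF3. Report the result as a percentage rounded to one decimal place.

Top → 454
Denom → 918 + 95 + 454 + 278 + 185 = 1930
REF3 = 454 / 1930 = 0.2352

23.5%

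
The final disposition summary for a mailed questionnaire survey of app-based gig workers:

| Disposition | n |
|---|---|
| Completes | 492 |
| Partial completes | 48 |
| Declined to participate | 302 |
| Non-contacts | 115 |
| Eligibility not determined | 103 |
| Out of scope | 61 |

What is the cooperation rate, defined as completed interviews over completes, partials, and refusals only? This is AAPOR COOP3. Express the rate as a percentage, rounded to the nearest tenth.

Top: 492
Denom: 492 + 48 + 302 = 842
COOP3 = 492 / 842 = 0.5843

58.4%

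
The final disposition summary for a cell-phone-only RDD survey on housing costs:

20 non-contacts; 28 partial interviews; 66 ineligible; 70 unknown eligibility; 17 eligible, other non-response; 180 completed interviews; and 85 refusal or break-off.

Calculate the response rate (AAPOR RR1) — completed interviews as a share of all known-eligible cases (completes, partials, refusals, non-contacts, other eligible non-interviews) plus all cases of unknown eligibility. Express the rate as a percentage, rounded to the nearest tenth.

Numerator = 180
Denominator = 180 + 28 + 85 + 20 + 17 + 70 = 400
RR1 = 180 / 400 = 0.4500

45.0%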